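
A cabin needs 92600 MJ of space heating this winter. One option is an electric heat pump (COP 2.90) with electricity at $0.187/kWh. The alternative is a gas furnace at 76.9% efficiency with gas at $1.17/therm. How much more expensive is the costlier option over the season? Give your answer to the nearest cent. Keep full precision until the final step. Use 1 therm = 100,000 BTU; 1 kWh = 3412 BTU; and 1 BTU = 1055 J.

Heat load = 92600 MJ = 92,600,000,000 J / 1055 = 87,772,512 BTU
Gas: input = 87,772,512 / 0.769 = 114,138,507 BTU = 1,141 therm → 1,141 × $1.17 = $1,335.42
Heat pump: 87,772,512 BTU / 3412 = 25,720 kWh heat; / 2.90 = 8,871 kWh in → × $0.187 = $1,658.80
Difference = |$1,335.42 − $1,658.80| = $323.38

$323.38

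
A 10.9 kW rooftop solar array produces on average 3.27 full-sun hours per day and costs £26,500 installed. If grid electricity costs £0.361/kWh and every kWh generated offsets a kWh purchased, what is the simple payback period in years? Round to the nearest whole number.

6 years

Daily generation = 10.9 kW × 3.27 h = 35.64 kWh
Annual generation = 35.64 × 365 = 13010 kWh
Annual savings = 13010 × £0.361 = £4,696.50
Payback = £26,500 / £4,696.50 = 5.64 years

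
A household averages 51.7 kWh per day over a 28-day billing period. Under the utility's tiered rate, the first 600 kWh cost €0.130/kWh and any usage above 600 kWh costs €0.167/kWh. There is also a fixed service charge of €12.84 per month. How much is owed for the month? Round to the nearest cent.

€232.39

Usage = 51.7 kWh/day × 28 days = 1447.6 kWh
First 600 kWh × €0.130 = €78.00
Remaining 847.6 kWh × €0.167 = €141.55
Energy charge = €219.55; + service €12.84 = €232.39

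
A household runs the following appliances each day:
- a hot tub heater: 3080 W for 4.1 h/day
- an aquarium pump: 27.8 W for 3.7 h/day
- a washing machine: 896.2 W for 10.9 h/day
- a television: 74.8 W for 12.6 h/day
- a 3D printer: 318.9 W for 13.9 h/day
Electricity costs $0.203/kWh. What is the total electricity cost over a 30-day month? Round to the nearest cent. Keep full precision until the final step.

$169.76

hot tub heater: 3080 W × 4.1 h × 30 d = 378,840 Wh = 378.8 kWh
aquarium pump: 27.8 W × 3.7 h × 30 d = 3,086 Wh = 3.086 kWh
washing machine: 896.2 W × 10.9 h × 30 d = 293,057 Wh = 293.1 kWh
television: 74.8 W × 12.6 h × 30 d = 28,274 Wh = 28.27 kWh
3D printer: 318.9 W × 13.9 h × 30 d = 132,981 Wh = 133 kWh
Total energy = 378.8 + 3.086 + 293.1 + 28.27 + 133 = 836.2 kWh
Cost = 836.2 kWh × $0.203 = $169.76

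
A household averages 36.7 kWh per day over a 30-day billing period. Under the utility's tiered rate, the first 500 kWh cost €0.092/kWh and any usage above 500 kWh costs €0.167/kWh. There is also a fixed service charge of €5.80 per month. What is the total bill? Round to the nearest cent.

€152.17

Usage = 36.7 kWh/day × 30 days = 1101 kWh
First 500 kWh × €0.092 = €46.00
Remaining 601 kWh × €0.167 = €100.37
Energy charge = €146.37; + service €5.80 = €152.17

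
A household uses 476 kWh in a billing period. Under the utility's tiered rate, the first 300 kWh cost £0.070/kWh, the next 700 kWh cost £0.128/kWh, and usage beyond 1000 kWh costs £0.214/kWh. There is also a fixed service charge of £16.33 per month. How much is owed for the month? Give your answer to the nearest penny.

First 300 kWh × £0.070 = £21.00
Next 176 kWh × £0.128 = £22.53
Remaining tier: 0 kWh (not reached)
Energy charge = £43.53; + service £16.33 = £59.86

£59.86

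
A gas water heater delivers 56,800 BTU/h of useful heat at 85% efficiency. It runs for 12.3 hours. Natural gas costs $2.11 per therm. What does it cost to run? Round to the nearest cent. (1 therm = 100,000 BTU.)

Heat delivered = 56,800 BTU/h × 12.3 h = 698,640 BTU
Gas input = 698,640 / 0.85 = 821,929 BTU
= 821,929 / 100,000 = 8.219 therm
Cost = 8.219 × $2.11/therm = $17.34

$17.34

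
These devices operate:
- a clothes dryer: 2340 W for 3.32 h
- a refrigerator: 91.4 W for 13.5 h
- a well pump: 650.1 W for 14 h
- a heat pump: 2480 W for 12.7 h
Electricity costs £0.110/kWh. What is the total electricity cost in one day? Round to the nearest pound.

clothes dryer: 2340 W × 3.32 h = 7,769 Wh = 7.769 kWh
refrigerator: 91.4 W × 13.5 h = 1,234 Wh = 1.234 kWh
well pump: 650.1 W × 14 h = 9,101 Wh = 9.101 kWh
heat pump: 2480 W × 12.7 h = 31,496 Wh = 31.5 kWh
Total energy = 7.769 + 1.234 + 9.101 + 31.5 = 49.6 kWh
Cost = 49.6 kWh × £0.110 = £5.46 ≈ £5

£5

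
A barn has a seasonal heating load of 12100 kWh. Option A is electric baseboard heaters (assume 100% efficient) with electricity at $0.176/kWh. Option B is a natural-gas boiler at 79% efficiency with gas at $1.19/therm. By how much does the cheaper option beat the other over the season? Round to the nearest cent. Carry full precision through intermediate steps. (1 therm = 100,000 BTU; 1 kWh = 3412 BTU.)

$1507.71

Heat load = 12100 kWh × 3412 = 41,285,200 BTU
Gas: input = 41,285,200 / 0.79 = 52,259,747 BTU = 522.6 therm → 522.6 × $1.19 = $621.89
Electric: 41,285,200 BTU / 3412 = 12,100 kWh → × $0.176 = $2,129.60
Difference = |$621.89 − $2,129.60| = $1,507.71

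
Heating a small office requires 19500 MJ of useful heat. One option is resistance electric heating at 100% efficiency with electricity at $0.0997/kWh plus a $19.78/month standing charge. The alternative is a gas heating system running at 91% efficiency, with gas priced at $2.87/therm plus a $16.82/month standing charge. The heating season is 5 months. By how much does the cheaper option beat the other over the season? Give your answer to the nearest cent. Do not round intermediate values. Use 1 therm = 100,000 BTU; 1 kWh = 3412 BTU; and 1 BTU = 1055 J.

$28.05

Heat load = 19500 MJ = 19,500,000,000 J / 1055 = 18,483,412 BTU
Gas: input = 18,483,412 / 0.91 = 20,311,442 BTU = 203.1 therm → 203.1 × $2.87 = $582.94; + 5 × $16.82 standing = $667.04
Electric: 18,483,412 BTU / 3412 = 5,417 kWh → × $0.0997 = $540.09; + 5 × $19.78 standing = $638.99
Difference = |$667.04 − $638.99| = $28.05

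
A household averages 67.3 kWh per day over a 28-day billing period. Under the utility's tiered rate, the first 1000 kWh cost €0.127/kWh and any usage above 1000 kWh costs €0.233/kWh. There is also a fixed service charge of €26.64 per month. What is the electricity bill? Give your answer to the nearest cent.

Usage = 67.3 kWh/day × 28 days = 1884.4 kWh
First 1000 kWh × €0.127 = €127.00
Remaining 884.4 kWh × €0.233 = €206.07
Energy charge = €333.07; + service €26.64 = €359.71

€359.71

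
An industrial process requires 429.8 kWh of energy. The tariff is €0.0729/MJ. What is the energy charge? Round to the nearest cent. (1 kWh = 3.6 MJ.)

429.8 kWh × (3.6 MJ/kWh) = 1,547 MJ
Cost = 1,547 MJ × €0.0729/MJ = €112.80

€112.80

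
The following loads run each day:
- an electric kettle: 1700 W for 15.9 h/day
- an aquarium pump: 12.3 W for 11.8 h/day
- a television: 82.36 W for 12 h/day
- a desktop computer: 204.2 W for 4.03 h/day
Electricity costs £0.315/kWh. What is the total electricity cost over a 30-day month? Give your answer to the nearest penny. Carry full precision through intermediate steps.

£273.92

electric kettle: 1700 W × 15.9 h × 30 d = 810,900 Wh = 810.9 kWh
aquarium pump: 12.3 W × 11.8 h × 30 d = 4,354 Wh = 4.354 kWh
television: 82.36 W × 12 h × 30 d = 29,650 Wh = 29.65 kWh
desktop computer: 204.2 W × 4.03 h × 30 d = 24,688 Wh = 24.69 kWh
Total energy = 810.9 + 4.354 + 29.65 + 24.69 = 869.6 kWh
Cost = 869.6 kWh × £0.315 = £273.92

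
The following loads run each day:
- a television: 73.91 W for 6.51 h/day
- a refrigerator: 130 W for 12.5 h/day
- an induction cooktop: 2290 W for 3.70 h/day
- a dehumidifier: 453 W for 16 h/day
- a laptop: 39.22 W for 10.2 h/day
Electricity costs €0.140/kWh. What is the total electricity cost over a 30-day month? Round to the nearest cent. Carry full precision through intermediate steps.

€76.55

television: 73.91 W × 6.51 h × 30 d = 14,435 Wh = 14.43 kWh
refrigerator: 130 W × 12.5 h × 30 d = 48,750 Wh = 48.75 kWh
induction cooktop: 2290 W × 3.70 h × 30 d = 254,190 Wh = 254.2 kWh
dehumidifier: 453 W × 16 h × 30 d = 217,440 Wh = 217.4 kWh
laptop: 39.22 W × 10.2 h × 30 d = 12,001 Wh = 12 kWh
Total energy = 14.43 + 48.75 + 254.2 + 217.4 + 12 = 546.8 kWh
Cost = 546.8 kWh × €0.140 = €76.55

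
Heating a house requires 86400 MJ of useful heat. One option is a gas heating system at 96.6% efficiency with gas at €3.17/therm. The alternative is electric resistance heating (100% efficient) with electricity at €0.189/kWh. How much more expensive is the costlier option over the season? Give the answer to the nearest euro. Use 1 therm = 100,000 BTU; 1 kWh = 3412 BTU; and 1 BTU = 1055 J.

Heat load = 86400 MJ = 86,400,000,000 J / 1055 = 81,895,735 BTU
Gas: input = 81,895,735 / 0.966 = 84,778,193 BTU = 847.8 therm → 847.8 × €3.17 = €2,687.47
Electric: 81,895,735 BTU / 3412 = 24,000 kWh → × €0.189 = €4,536.43
Difference = |€2,687.47 − €4,536.43| = €1,848.96 ≈ €1849

€1849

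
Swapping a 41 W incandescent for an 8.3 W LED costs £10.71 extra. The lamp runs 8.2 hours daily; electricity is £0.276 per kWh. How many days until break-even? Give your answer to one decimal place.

Power saved = 41 − 8.3 = 32.7 W
Daily energy saved = 32.7 W × 8.2 h = 268.1 Wh = 0.26814 kWh
Daily savings = 0.26814 × £0.276 = £0.0740
Payback = £10.71 / £0.0740 per day = 144.7 days

144.7 days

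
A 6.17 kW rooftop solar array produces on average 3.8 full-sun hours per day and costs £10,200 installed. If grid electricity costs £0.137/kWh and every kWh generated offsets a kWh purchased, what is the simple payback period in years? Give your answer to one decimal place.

8.7 years

Daily generation = 6.17 kW × 3.8 h = 23.45 kWh
Annual generation = 23.45 × 365 = 8557.8 kWh
Annual savings = 8557.8 × £0.137 = £1,172.42
Payback = £10,200 / £1,172.42 = 8.7 years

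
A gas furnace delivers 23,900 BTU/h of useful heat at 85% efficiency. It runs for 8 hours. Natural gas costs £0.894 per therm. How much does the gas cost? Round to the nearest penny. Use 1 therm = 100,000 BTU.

£2.01

Heat delivered = 23,900 BTU/h × 8 h = 191,200 BTU
Gas input = 191,200 / 0.85 = 224,941 BTU
= 224,941 / 100,000 = 2.249 therm
Cost = 2.249 × £0.894/therm = £2.01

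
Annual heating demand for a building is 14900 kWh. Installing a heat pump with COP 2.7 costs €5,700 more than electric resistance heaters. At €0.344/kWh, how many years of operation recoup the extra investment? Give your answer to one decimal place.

Resistance: 14900 kWh × €0.344 = €5,125.60/yr
Heat pump: 14900 / 2.7 = 5519 kWh in → × €0.344 = €1,898.37/yr
Annual savings = €3,227.23
Payback = €5,700 / €3,227.23 = 1.77 years

1.8 years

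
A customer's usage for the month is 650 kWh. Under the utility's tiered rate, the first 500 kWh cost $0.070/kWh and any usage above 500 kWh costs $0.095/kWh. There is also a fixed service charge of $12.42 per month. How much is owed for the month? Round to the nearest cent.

$61.67

First 500 kWh × $0.070 = $35.00
Remaining 150 kWh × $0.095 = $14.25
Energy charge = $49.25; + service $12.42 = $61.67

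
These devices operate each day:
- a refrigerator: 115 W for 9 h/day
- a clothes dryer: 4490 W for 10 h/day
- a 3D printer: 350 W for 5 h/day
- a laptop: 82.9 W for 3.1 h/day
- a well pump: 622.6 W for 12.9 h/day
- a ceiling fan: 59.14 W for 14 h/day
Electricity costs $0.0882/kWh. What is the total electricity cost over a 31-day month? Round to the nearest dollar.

refrigerator: 115 W × 9 h × 31 d = 32,085 Wh = 32.09 kWh
clothes dryer: 4490 W × 10 h × 31 d = 1,391,900 Wh = 1,392 kWh
3D printer: 350 W × 5 h × 31 d = 54,250 Wh = 54.25 kWh
laptop: 82.9 W × 3.1 h × 31 d = 7,967 Wh = 7.967 kWh
well pump: 622.6 W × 12.9 h × 31 d = 248,978 Wh = 249 kWh
ceiling fan: 59.14 W × 14 h × 31 d = 25,667 Wh = 25.67 kWh
Total energy = 32.09 + 1,392 + 54.25 + 7.967 + 249 + 25.67 = 1,761 kWh
Cost = 1,761 kWh × $0.0882 = $155.31 ≈ $155

$155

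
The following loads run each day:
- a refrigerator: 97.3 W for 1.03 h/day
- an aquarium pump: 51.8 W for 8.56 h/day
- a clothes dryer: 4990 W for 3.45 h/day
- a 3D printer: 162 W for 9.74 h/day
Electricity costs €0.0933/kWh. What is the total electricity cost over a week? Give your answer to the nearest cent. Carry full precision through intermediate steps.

refrigerator: 97.3 W × 1.03 h × 7 d = 702 Wh = 0.7015 kWh
aquarium pump: 51.8 W × 8.56 h × 7 d = 3,104 Wh = 3.104 kWh
clothes dryer: 4990 W × 3.45 h × 7 d = 120,508 Wh = 120.5 kWh
3D printer: 162 W × 9.74 h × 7 d = 11,045 Wh = 11.05 kWh
Total energy = 0.7015 + 3.104 + 120.5 + 11.05 = 135.4 kWh
Cost = 135.4 kWh × €0.0933 = €12.63

€12.63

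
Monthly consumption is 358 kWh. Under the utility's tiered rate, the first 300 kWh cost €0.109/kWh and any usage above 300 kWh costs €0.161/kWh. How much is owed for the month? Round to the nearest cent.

First 300 kWh × €0.109 = €32.70
Remaining 58 kWh × €0.161 = €9.34
Total = €42.04

€42.04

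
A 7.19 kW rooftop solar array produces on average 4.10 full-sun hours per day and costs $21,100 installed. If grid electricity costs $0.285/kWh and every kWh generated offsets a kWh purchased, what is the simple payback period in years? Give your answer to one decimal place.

6.9 years

Daily generation = 7.19 kW × 4.10 h = 29.48 kWh
Annual generation = 29.48 × 365 = 10760 kWh
Annual savings = 10760 × $0.285 = $3,066.55
Payback = $21,100 / $3,066.55 = 6.88 years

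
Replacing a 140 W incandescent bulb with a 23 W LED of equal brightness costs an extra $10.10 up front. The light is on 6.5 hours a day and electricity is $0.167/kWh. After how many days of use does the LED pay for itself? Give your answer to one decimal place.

79.5 days

Power saved = 140 − 23 = 117 W
Daily energy saved = 117 W × 6.5 h = 760.5 Wh = 0.7605 kWh
Daily savings = 0.7605 × $0.167 = $0.1270
Payback = $10.10 / $0.1270 per day = 79.53 days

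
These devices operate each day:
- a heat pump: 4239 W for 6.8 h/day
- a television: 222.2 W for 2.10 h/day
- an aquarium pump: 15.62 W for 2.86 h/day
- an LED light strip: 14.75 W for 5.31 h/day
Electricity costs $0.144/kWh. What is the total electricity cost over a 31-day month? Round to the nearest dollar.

heat pump: 4239 W × 6.8 h × 31 d = 893,581 Wh = 893.6 kWh
television: 222.2 W × 2.10 h × 31 d = 14,465 Wh = 14.47 kWh
aquarium pump: 15.62 W × 2.86 h × 31 d = 1,385 Wh = 1.385 kWh
LED light strip: 14.75 W × 5.31 h × 31 d = 2,428 Wh = 2.428 kWh
Total energy = 893.6 + 14.47 + 1.385 + 2.428 = 911.9 kWh
Cost = 911.9 kWh × $0.144 = $131.31 ≈ $131

$131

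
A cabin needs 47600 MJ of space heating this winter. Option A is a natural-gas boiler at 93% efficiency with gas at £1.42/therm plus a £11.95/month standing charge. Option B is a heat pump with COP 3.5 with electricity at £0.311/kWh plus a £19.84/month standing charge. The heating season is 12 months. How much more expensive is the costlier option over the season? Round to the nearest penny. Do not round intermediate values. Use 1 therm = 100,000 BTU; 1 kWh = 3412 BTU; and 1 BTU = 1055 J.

Heat load = 47600 MJ = 47,600,000,000 J / 1055 = 45,118,483 BTU
Gas: input = 45,118,483 / 0.93 = 48,514,498 BTU = 485.1 therm → 485.1 × £1.42 = £688.91; + 12 × £11.95 standing = £832.31
Heat pump: 45,118,483 BTU / 3412 = 13,220 kWh heat; / 3.5 = 3,778 kWh in → × £0.311 = £1,175.00; + 12 × £19.84 standing = £1,413.08
Difference = |£832.31 − £1,413.08| = £580.77

£580.77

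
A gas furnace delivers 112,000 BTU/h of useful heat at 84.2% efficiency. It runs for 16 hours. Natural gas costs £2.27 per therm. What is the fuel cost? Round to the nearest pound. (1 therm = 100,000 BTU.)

£48

Heat delivered = 112,000 BTU/h × 16 h = 1,792,000 BTU
Gas input = 1,792,000 / 0.842 = 2,128,266 BTU
= 2,128,266 / 100,000 = 21.28 therm
Cost = 21.28 × £2.27/therm = £48.31 ≈ £48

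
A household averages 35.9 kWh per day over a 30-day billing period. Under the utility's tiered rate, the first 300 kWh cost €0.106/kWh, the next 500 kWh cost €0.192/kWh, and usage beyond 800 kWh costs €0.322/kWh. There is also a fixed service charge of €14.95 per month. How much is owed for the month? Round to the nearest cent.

€231.94

Usage = 35.9 kWh/day × 30 days = 1077 kWh
First 300 kWh × €0.106 = €31.80
Next 500 kWh × €0.192 = €96.00
Remaining 277 kWh × €0.322 = €89.19
Energy charge = €216.99; + service €14.95 = €231.94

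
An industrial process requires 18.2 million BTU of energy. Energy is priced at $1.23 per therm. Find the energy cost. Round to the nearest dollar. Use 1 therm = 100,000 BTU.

$224

18.2 million BTU × (10 therm/million BTU) = 182 therm
Cost = 182 therm × $1.23/therm = $223.86 ≈ $224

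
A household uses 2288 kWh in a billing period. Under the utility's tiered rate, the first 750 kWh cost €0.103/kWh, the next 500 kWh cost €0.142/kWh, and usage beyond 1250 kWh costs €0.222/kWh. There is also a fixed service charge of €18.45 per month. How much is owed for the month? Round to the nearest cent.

First 750 kWh × €0.103 = €77.25
Next 500 kWh × €0.142 = €71.00
Remaining 1038 kWh × €0.222 = €230.44
Energy charge = €378.69; + service €18.45 = €397.14

€397.14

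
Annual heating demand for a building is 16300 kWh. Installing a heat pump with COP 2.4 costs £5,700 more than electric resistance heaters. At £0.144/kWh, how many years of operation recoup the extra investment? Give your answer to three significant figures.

Resistance: 16300 kWh × £0.144 = £2,347.20/yr
Heat pump: 16300 / 2.4 = 6792 kWh in → × £0.144 = £978.00/yr
Annual savings = £1,369.20
Payback = £5,700 / £1,369.20 = 4.16 years

4.16 years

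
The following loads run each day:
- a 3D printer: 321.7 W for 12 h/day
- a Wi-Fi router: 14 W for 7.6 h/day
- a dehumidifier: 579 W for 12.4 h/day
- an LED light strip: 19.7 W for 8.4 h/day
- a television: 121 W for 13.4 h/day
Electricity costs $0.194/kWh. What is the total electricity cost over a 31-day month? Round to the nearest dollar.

$78

3D printer: 321.7 W × 12 h × 31 d = 119,672 Wh = 119.7 kWh
Wi-Fi router: 14 W × 7.6 h × 31 d = 3,298 Wh = 3.298 kWh
dehumidifier: 579 W × 12.4 h × 31 d = 222,568 Wh = 222.6 kWh
LED light strip: 19.7 W × 8.4 h × 31 d = 5,130 Wh = 5.13 kWh
television: 121 W × 13.4 h × 31 d = 50,263 Wh = 50.26 kWh
Total energy = 119.7 + 3.298 + 222.6 + 5.13 + 50.26 = 400.9 kWh
Cost = 400.9 kWh × $0.194 = $77.78 ≈ $78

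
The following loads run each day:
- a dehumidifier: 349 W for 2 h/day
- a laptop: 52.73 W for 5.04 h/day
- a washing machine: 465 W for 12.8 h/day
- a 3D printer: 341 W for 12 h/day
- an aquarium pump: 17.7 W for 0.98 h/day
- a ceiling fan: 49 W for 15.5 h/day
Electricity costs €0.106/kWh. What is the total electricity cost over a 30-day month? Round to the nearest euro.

€37

dehumidifier: 349 W × 2 h × 30 d = 20,940 Wh = 20.94 kWh
laptop: 52.73 W × 5.04 h × 30 d = 7,973 Wh = 7.973 kWh
washing machine: 465 W × 12.8 h × 30 d = 178,560 Wh = 178.6 kWh
3D printer: 341 W × 12 h × 30 d = 122,760 Wh = 122.8 kWh
aquarium pump: 17.7 W × 0.98 h × 30 d = 520 Wh = 0.5204 kWh
ceiling fan: 49 W × 15.5 h × 30 d = 22,785 Wh = 22.79 kWh
Total energy = 20.94 + 7.973 + 178.6 + 122.8 + 0.5204 + 22.79 = 353.5 kWh
Cost = 353.5 kWh × €0.106 = €37.48 ≈ €37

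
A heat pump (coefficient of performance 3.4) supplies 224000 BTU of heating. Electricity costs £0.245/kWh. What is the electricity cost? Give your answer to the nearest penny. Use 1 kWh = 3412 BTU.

Heat delivered = 224,000 BTU / 3412 = 65.65 kWh
Electrical input = 65.65 kWh / 3.4 = 19.31 kWh
Cost = 19.31 × £0.245/kWh = £4.73

£4.73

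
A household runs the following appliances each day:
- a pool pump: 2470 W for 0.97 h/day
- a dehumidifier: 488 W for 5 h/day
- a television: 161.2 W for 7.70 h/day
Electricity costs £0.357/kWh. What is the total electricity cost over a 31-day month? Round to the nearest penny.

pool pump: 2470 W × 0.97 h × 31 d = 74,273 Wh = 74.27 kWh
dehumidifier: 488 W × 5 h × 31 d = 75,640 Wh = 75.64 kWh
television: 161.2 W × 7.70 h × 31 d = 38,478 Wh = 38.48 kWh
Total energy = 74.27 + 75.64 + 38.48 = 188.4 kWh
Cost = 188.4 kWh × £0.357 = £67.26

£67.26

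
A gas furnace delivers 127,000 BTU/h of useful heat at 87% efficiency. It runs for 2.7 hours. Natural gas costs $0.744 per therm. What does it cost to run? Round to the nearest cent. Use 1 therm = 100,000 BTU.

Heat delivered = 127,000 BTU/h × 2.7 h = 342,900 BTU
Gas input = 342,900 / 0.87 = 394,138 BTU
= 394,138 / 100,000 = 3.941 therm
Cost = 3.941 × $0.744/therm = $2.93

$2.93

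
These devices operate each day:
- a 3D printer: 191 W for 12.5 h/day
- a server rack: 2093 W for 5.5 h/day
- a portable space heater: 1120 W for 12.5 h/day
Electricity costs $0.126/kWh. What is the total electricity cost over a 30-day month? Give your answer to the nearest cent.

3D printer: 191 W × 12.5 h × 30 d = 71,625 Wh = 71.62 kWh
server rack: 2093 W × 5.5 h × 30 d = 345,345 Wh = 345.3 kWh
portable space heater: 1120 W × 12.5 h × 30 d = 420,000 Wh = 420 kWh
Total energy = 71.62 + 345.3 + 420 = 837 kWh
Cost = 837 kWh × $0.126 = $105.46

$105.46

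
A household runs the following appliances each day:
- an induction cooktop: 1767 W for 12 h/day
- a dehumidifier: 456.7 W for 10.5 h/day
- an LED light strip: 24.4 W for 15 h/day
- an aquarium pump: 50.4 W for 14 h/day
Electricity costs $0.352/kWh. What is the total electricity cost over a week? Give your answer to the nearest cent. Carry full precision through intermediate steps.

induction cooktop: 1767 W × 12 h × 7 d = 148,428 Wh = 148.4 kWh
dehumidifier: 456.7 W × 10.5 h × 7 d = 33,567 Wh = 33.57 kWh
LED light strip: 24.4 W × 15 h × 7 d = 2,562 Wh = 2.562 kWh
aquarium pump: 50.4 W × 14 h × 7 d = 4,939 Wh = 4.939 kWh
Total energy = 148.4 + 33.57 + 2.562 + 4.939 = 189.5 kWh
Cost = 189.5 kWh × $0.352 = $66.70

$66.70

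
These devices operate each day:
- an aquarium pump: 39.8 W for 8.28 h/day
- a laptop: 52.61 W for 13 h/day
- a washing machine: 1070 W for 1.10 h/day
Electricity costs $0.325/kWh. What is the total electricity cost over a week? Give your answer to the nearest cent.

aquarium pump: 39.8 W × 8.28 h × 7 d = 2,307 Wh = 2.307 kWh
laptop: 52.61 W × 13 h × 7 d = 4,788 Wh = 4.788 kWh
washing machine: 1070 W × 1.10 h × 7 d = 8,239 Wh = 8.239 kWh
Total energy = 2.307 + 4.788 + 8.239 = 15.33 kWh
Cost = 15.33 kWh × $0.325 = $4.98

$4.98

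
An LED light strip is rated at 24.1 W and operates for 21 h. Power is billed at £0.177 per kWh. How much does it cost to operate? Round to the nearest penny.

£0.09

Energy = 24.1 W × 21 h = 506 Wh = 0.5061 kWh
Cost = 0.5061 kWh × £0.177/kWh = £0.09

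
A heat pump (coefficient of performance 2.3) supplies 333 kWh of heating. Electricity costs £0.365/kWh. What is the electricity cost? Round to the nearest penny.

£52.85

Electrical input = 333 kWh / 2.3 = 144.8 kWh
Cost = 144.8 × £0.365/kWh = £52.85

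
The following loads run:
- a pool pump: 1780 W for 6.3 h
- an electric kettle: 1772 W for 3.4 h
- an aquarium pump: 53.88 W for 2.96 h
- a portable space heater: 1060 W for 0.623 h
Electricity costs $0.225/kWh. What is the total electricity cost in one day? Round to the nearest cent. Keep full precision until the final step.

$4.06

pool pump: 1780 W × 6.3 h = 11,214 Wh = 11.21 kWh
electric kettle: 1772 W × 3.4 h = 6,025 Wh = 6.025 kWh
aquarium pump: 53.88 W × 2.96 h = 159 Wh = 0.1595 kWh
portable space heater: 1060 W × 0.623 h = 660 Wh = 0.6604 kWh
Total energy = 11.21 + 6.025 + 0.1595 + 0.6604 = 18.06 kWh
Cost = 18.06 kWh × $0.225 = $4.06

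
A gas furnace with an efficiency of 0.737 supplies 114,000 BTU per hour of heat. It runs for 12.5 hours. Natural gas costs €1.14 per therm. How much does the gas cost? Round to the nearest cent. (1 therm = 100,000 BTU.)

€22.04

Heat delivered = 114,000 BTU/h × 12.5 h = 1,425,000 BTU
Gas input = 1,425,000 / 0.737 = 1,933,514 BTU
= 1,933,514 / 100,000 = 19.34 therm
Cost = 19.34 × €1.14/therm = €22.04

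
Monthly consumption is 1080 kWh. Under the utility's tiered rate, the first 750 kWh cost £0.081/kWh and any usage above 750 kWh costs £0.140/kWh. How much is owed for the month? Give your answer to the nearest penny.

£106.95

First 750 kWh × £0.081 = £60.75
Remaining 330 kWh × £0.140 = £46.20
Total = £106.95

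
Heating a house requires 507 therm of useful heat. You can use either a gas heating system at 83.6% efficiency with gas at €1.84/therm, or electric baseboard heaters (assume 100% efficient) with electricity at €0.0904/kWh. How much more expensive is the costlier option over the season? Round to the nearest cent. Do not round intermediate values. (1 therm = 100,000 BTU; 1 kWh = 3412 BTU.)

€227.40

Heat load = 507 therm × 100,000 = 50,700,000 BTU
Gas: input = 50,700,000 / 0.836 = 60,645,933 BTU = 606.5 therm → 606.5 × €1.84 = €1,115.89
Electric: 50,700,000 BTU / 3412 = 14,860 kWh → × €0.0904 = €1,343.28
Difference = |€1,115.89 − €1,343.28| = €227.40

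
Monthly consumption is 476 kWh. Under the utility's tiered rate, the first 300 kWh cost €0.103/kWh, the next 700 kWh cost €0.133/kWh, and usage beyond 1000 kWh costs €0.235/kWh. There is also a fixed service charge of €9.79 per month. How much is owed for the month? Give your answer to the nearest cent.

€64.10

First 300 kWh × €0.103 = €30.90
Next 176 kWh × €0.133 = €23.41
Remaining tier: 0 kWh (not reached)
Energy charge = €54.31; + service €9.79 = €64.10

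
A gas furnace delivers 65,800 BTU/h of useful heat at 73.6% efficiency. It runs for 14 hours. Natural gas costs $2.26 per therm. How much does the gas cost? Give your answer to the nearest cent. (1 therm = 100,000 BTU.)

$28.29

Heat delivered = 65,800 BTU/h × 14 h = 921,200 BTU
Gas input = 921,200 / 0.736 = 1,251,630 BTU
= 1,251,630 / 100,000 = 12.52 therm
Cost = 12.52 × $2.26/therm = $28.29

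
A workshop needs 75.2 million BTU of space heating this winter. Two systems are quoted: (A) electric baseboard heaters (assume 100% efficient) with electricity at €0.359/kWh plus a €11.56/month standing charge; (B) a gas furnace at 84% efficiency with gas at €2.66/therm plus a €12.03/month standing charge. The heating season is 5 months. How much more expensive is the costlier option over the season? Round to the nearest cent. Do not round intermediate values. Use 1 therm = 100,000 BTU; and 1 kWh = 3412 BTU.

Heat load = 75.2 × 10⁶ BTU = 75,200,000 BTU
Gas: input = 75,200,000 / 0.84 = 89,523,810 BTU = 895.2 therm → 895.2 × €2.66 = €2,381.33; + 5 × €12.03 standing = €2,441.48
Electric: 75,200,000 BTU / 3412 = 22,040 kWh → × €0.359 = €7,912.31; + 5 × €11.56 standing = €7,970.11
Difference = |€2,441.48 − €7,970.11| = €5,528.63

€5528.63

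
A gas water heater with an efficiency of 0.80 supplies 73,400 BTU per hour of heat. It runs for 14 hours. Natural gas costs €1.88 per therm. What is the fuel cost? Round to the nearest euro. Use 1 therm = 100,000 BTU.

€24

Heat delivered = 73,400 BTU/h × 14 h = 1,027,600 BTU
Gas input = 1,027,600 / 0.80 = 1,284,500 BTU
= 1,284,500 / 100,000 = 12.85 therm
Cost = 12.85 × €1.88/therm = €24.15 ≈ €24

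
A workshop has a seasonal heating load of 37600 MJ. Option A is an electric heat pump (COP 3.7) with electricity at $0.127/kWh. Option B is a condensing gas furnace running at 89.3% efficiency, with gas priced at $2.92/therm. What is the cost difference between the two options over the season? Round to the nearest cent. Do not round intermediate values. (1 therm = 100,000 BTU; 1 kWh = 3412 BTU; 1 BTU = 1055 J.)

$806.85

Heat load = 37600 MJ = 37,600,000,000 J / 1055 = 35,639,810 BTU
Gas: input = 35,639,810 / 0.893 = 39,910,202 BTU = 399.1 therm → 399.1 × $2.92 = $1,165.38
Heat pump: 35,639,810 BTU / 3412 = 10,450 kWh heat; / 3.7 = 2,823 kWh in → × $0.127 = $358.53
Difference = |$1,165.38 − $358.53| = $806.85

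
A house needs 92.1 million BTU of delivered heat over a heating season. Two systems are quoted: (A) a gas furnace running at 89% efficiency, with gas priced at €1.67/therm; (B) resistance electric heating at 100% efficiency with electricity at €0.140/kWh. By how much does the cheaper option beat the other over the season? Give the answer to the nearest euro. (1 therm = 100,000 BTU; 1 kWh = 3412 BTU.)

Heat load = 92.1 × 10⁶ BTU = 92,100,000 BTU
Gas: input = 92,100,000 / 0.89 = 103,483,146 BTU = 1,035 therm → 1,035 × €1.67 = €1,728.17
Electric: 92,100,000 BTU / 3412 = 26,990 kWh → × €0.140 = €3,779.02
Difference = |€1,728.17 − €3,779.02| = €2,050.85 ≈ €2051

€2051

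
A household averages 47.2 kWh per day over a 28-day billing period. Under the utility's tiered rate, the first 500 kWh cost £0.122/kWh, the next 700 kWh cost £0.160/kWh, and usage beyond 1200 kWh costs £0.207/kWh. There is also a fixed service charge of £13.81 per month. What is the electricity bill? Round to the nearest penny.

£211.98

Usage = 47.2 kWh/day × 28 days = 1321.6 kWh
First 500 kWh × £0.122 = £61.00
Next 700 kWh × £0.160 = £112.00
Remaining 121.6 kWh × £0.207 = £25.17
Energy charge = £198.17; + service £13.81 = £211.98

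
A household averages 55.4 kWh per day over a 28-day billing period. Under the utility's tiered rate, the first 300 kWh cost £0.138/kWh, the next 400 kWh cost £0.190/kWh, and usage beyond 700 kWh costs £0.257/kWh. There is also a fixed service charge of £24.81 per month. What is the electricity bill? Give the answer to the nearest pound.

£361

Usage = 55.4 kWh/day × 28 days = 1551.2 kWh
First 300 kWh × £0.138 = £41.40
Next 400 kWh × £0.190 = £76.00
Remaining 851.2 kWh × £0.257 = £218.76
Energy charge = £336.16; + service £24.81 = £360.97 ≈ £361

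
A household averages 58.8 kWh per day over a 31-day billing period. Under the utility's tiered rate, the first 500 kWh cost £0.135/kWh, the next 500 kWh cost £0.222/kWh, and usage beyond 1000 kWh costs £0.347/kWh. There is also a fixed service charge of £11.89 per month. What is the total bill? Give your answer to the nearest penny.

Usage = 58.8 kWh/day × 31 days = 1822.8 kWh
First 500 kWh × £0.135 = £67.50
Next 500 kWh × £0.222 = £111.00
Remaining 822.8 kWh × £0.347 = £285.51
Energy charge = £464.01; + service £11.89 = £475.90

£475.90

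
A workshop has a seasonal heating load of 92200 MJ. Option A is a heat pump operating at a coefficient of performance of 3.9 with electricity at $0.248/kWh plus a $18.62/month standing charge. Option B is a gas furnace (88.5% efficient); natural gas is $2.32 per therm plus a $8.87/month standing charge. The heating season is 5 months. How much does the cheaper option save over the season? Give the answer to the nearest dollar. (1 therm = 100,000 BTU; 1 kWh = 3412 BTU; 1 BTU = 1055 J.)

$613

Heat load = 92200 MJ = 92,200,000,000 J / 1055 = 87,393,365 BTU
Gas: input = 87,393,365 / 0.885 = 98,749,565 BTU = 987.5 therm → 987.5 × $2.32 = $2,290.99; + 5 × $8.87 standing = $2,335.34
Heat pump: 87,393,365 BTU / 3412 = 25,610 kWh heat; / 3.9 = 6,568 kWh in → × $0.248 = $1,628.76; + 5 × $18.62 standing = $1,721.86
Difference = |$2,335.34 − $1,721.86| = $613.48 ≈ $613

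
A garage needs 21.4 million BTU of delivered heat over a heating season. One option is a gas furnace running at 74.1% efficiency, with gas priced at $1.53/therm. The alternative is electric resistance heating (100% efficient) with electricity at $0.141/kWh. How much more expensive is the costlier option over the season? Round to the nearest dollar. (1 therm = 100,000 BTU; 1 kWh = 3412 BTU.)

Heat load = 21.4 × 10⁶ BTU = 21,400,000 BTU
Gas: input = 21,400,000 / 0.741 = 28,879,892 BTU = 288.8 therm → 288.8 × $1.53 = $441.86
Electric: 21,400,000 BTU / 3412 = 6,272 kWh → × $0.141 = $884.35
Difference = |$441.86 − $884.35| = $442.49 ≈ $442

$442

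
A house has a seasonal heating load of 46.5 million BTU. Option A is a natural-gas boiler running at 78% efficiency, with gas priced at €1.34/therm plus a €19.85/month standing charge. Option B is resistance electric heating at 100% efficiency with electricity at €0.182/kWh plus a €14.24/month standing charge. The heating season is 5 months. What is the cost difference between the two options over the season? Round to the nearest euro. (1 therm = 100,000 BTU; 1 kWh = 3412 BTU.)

€1653

Heat load = 46.5 × 10⁶ BTU = 46,500,000 BTU
Gas: input = 46,500,000 / 0.78 = 59,615,385 BTU = 596.2 therm → 596.2 × €1.34 = €798.85; + 5 × €19.85 standing = €898.10
Electric: 46,500,000 BTU / 3412 = 13,630 kWh → × €0.182 = €2,480.36; + 5 × €14.24 standing = €2,551.56
Difference = |€898.10 − €2,551.56| = €1,653.47 ≈ €1653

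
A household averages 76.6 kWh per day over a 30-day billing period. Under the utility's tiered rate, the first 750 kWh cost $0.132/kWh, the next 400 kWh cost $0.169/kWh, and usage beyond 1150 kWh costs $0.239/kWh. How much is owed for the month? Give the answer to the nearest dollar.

Usage = 76.6 kWh/day × 30 days = 2298 kWh
First 750 kWh × $0.132 = $99.00
Next 400 kWh × $0.169 = $67.60
Remaining 1148 kWh × $0.239 = $274.37
Total = $440.97 ≈ $441

$441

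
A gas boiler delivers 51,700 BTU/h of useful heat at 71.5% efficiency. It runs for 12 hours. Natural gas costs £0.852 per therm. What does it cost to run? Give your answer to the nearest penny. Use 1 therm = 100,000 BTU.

Heat delivered = 51,700 BTU/h × 12 h = 620,400 BTU
Gas input = 620,400 / 0.715 = 867,692 BTU
= 867,692 / 100,000 = 8.677 therm
Cost = 8.677 × £0.852/therm = £7.39

£7.39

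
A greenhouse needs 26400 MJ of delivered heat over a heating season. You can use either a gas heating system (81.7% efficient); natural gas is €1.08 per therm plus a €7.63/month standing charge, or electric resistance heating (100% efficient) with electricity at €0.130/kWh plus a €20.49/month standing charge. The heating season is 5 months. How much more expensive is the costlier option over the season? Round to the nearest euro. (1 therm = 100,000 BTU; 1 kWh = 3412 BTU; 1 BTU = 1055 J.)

Heat load = 26400 MJ = 26,400,000,000 J / 1055 = 25,023,697 BTU
Gas: input = 25,023,697 / 0.817 = 30,628,760 BTU = 306.3 therm → 306.3 × €1.08 = €330.79; + 5 × €7.63 standing = €368.94
Electric: 25,023,697 BTU / 3412 = 7,334 kWh → × €0.130 = €953.42; + 5 × €20.49 standing = €1,055.87
Difference = |€368.94 − €1,055.87| = €686.93 ≈ €687

€687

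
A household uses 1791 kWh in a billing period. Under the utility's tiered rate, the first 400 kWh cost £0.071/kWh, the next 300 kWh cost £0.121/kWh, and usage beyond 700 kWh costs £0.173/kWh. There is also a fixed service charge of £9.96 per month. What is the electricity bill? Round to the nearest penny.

First 400 kWh × £0.071 = £28.40
Next 300 kWh × £0.121 = £36.30
Remaining 1091 kWh × £0.173 = £188.74
Energy charge = £253.44; + service £9.96 = £263.40

£263.40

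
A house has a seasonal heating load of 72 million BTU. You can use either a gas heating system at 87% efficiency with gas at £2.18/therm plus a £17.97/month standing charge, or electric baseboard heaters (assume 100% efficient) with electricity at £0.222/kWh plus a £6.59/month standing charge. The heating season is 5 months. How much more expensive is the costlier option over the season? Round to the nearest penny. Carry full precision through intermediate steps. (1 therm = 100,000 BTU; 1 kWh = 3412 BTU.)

£2823.60

Heat load = 72 × 10⁶ BTU = 72,000,000 BTU
Gas: input = 72,000,000 / 0.87 = 82,758,621 BTU = 827.6 therm → 827.6 × £2.18 = £1,804.14; + 5 × £17.97 standing = £1,893.99
Electric: 72,000,000 BTU / 3412 = 21,100 kWh → × £0.222 = £4,684.64; + 5 × £6.59 standing = £4,717.59
Difference = |£1,893.99 − £4,717.59| = £2,823.60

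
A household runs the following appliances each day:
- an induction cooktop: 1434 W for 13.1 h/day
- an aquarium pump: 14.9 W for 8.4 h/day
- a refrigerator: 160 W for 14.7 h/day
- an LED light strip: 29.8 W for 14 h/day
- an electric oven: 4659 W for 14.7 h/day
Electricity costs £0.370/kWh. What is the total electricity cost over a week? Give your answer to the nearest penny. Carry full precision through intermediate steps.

£233.53

induction cooktop: 1434 W × 13.1 h × 7 d = 131,498 Wh = 131.5 kWh
aquarium pump: 14.9 W × 8.4 h × 7 d = 876 Wh = 0.8761 kWh
refrigerator: 160 W × 14.7 h × 7 d = 16,464 Wh = 16.46 kWh
LED light strip: 29.8 W × 14 h × 7 d = 2,920 Wh = 2.92 kWh
electric oven: 4659 W × 14.7 h × 7 d = 479,411 Wh = 479.4 kWh
Total energy = 131.5 + 0.8761 + 16.46 + 2.92 + 479.4 = 631.2 kWh
Cost = 631.2 kWh × £0.370 = £233.53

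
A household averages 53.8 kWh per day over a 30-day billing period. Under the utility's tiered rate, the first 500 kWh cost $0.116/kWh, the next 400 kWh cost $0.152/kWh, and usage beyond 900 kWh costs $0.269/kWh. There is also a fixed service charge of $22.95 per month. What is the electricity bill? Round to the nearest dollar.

$334

Usage = 53.8 kWh/day × 30 days = 1614 kWh
First 500 kWh × $0.116 = $58.00
Next 400 kWh × $0.152 = $60.80
Remaining 714 kWh × $0.269 = $192.07
Energy charge = $310.87; + service $22.95 = $333.82 ≈ $334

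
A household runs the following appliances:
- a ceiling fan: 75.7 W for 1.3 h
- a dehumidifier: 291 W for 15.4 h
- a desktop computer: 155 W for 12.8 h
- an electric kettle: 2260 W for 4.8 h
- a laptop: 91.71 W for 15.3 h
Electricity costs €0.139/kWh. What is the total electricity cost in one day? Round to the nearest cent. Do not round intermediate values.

€2.62

ceiling fan: 75.7 W × 1.3 h = 98 Wh = 0.09841 kWh
dehumidifier: 291 W × 15.4 h = 4,481 Wh = 4.481 kWh
desktop computer: 155 W × 12.8 h = 1,984 Wh = 1.984 kWh
electric kettle: 2260 W × 4.8 h = 10,848 Wh = 10.85 kWh
laptop: 91.71 W × 15.3 h = 1,403 Wh = 1.403 kWh
Total energy = 0.09841 + 4.481 + 1.984 + 10.85 + 1.403 = 18.81 kWh
Cost = 18.81 kWh × €0.139 = €2.62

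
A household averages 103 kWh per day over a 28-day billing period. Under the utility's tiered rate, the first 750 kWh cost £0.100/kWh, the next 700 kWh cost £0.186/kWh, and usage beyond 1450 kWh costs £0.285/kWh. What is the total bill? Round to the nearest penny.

£613.89

Usage = 103 kWh/day × 28 days = 2884 kWh
First 750 kWh × £0.100 = £75.00
Next 700 kWh × £0.186 = £130.20
Remaining 1434 kWh × £0.285 = £408.69
Total = £613.89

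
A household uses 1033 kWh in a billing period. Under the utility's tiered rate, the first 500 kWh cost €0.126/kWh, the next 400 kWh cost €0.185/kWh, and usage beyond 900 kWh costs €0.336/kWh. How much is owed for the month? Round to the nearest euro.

First 500 kWh × €0.126 = €63.00
Next 400 kWh × €0.185 = €74.00
Remaining 133 kWh × €0.336 = €44.69
Total = €181.69 ≈ €182

€182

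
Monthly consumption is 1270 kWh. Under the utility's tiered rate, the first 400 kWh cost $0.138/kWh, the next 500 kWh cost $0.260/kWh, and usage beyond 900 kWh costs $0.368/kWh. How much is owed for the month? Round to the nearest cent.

$321.36

First 400 kWh × $0.138 = $55.20
Next 500 kWh × $0.260 = $130.00
Remaining 370 kWh × $0.368 = $136.16
Total = $321.36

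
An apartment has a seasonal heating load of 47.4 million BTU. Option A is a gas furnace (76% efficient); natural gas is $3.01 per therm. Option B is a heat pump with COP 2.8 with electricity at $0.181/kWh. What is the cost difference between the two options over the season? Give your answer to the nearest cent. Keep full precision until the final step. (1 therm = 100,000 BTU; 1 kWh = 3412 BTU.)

$979.26

Heat load = 47.4 × 10⁶ BTU = 47,400,000 BTU
Gas: input = 47,400,000 / 0.76 = 62,368,421 BTU = 623.7 therm → 623.7 × $3.01 = $1,877.29
Heat pump: 47,400,000 BTU / 3412 = 13,890 kWh heat; / 2.8 = 4,961 kWh in → × $0.181 = $898.03
Difference = |$1,877.29 − $898.03| = $979.26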